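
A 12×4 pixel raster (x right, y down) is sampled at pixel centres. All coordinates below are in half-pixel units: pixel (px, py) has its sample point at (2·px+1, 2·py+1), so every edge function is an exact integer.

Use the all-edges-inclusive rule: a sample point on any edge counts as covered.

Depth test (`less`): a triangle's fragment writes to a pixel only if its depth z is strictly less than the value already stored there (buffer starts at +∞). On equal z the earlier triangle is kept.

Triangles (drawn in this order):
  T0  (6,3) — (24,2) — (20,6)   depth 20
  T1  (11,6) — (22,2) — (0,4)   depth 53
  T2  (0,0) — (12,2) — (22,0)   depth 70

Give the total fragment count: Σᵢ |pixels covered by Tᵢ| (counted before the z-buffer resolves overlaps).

T0:
  2·area = 68
  edge (6, 3)→(24, 2): d=(18,-1) inclusive
  edge (24, 2)→(20, 6): d=(-4,4) inclusive
  edge (20, 6)→(6, 3): d=(-14,-3) inclusive
    (3,1)@(7, 3): e=[1,64,3] → █
    (4,1)@(9, 3): e=[3,56,9] → █
    (5,1)@(11, 3): e=[5,48,15] → █
    (6,1)@(13, 3): e=[7,40,21] → █
    (7,1)@(15, 3): e=[9,32,27] → █
    (8,1)@(17, 3): e=[11,24,33] → █
    (9,1)@(19, 3): e=[13,16,39] → █
    (10,1)@(21, 3): e=[15,8,45] → █
    (11,1)@(23, 3): e=[17,0,51] → █  [on edge]
    (3,2)@(7, 5): e=[37,56,-25] → ·
    (4,2)@(9, 5): e=[39,48,-19] → ·
    (5,2)@(11, 5): e=[41,40,-13] → ·
    (10,2)@(21, 5): e=[51,0,17] → █  [on edge]
    (9,3)@(19, 7): e=[85,0,-17] → ·  [on edge]
  covered (12 px):
    · · · · · · · · · · · ·
    · · · █ █ █ █ █ █ █ █ █
    · · · · · · · · █ █ █ ·
    · · · · · · · · · · · ·
T1:
  2·area = 66  (B↔C swapped to make it positive)
  edge (11, 6)→(0, 4): d=(-11,-2) inclusive
  edge (0, 4)→(22, 2): d=(22,-2) inclusive
  edge (22, 2)→(11, 6): d=(-11,4) inclusive
    (5,1)@(11, 3): e=[33,0,33] → █  [on edge]
    (6,1)@(13, 3): e=[37,4,25] → █
    (7,1)@(15, 3): e=[41,8,17] → █
    (8,1)@(17, 3): e=[45,12,9] → █
    (9,1)@(19, 3): e=[49,16,1] → █
    (10,1)@(21, 3): e=[53,20,-7] → ·
    (3,2)@(7, 5): e=[3,36,27] → █
    (4,2)@(9, 5): e=[7,40,19] → █
    (7,2)@(15, 5): e=[19,52,-5] → ·
    (8,2)@(17, 5): e=[23,56,-13] → ·
    (9,2)@(19, 5): e=[27,60,-21] → ·
    (3,3)@(7, 7): e=[-19,80,5] → ·
  covered (9 px):
    · · · · · · · · · · · ·
    · · · · · █ █ █ █ █ · ·
    · · · █ █ █ █ · · · · ·
    · · · · · · · · · · · ·
T2:
  2·area = 44  (B↔C swapped to make it positive)
  edge (0, 0)→(22, 0): d=(22,0) inclusive
  edge (22, 0)→(12, 2): d=(-10,2) inclusive
  edge (12, 2)→(0, 0): d=(-12,-2) inclusive
    (3,0)@(7, 1): e=[22,20,2] → █
    (4,0)@(9, 1): e=[22,16,6] → █
    (5,0)@(11, 1): e=[22,12,10] → █
    (6,0)@(13, 1): e=[22,8,14] → █
    (7,0)@(15, 1): e=[22,4,18] → █
    (8,0)@(17, 1): e=[22,0,22] → █  [on edge]
    (9,0)@(19, 1): e=[22,-4,26] → ·
    (3,1)@(7, 3): e=[66,0,-22] → ·  [on edge]
    (4,1)@(9, 3): e=[66,-4,-18] → ·
    (5,1)@(11, 3): e=[66,-8,-14] → ·
    (6,1)@(13, 3): e=[66,-12,-10] → ·
    (7,1)@(15, 3): e=[66,-16,-6] → ·
  covered (6 px):
    · · · █ █ █ █ █ █ · · ·
    · · · · · · · · · · · ·
    · · · · · · · · · · · ·
    · · · · · · · · · · · ·

Answer: 27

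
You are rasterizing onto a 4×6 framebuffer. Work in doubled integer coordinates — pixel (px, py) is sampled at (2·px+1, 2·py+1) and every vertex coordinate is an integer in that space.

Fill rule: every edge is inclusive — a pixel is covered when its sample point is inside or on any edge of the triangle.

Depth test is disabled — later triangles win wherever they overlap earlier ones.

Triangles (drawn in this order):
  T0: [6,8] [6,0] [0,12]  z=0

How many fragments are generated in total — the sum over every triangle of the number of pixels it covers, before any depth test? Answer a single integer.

T0:
  2·area = 48  (B↔C swapped to make it positive)
  edge (6, 8)→(0, 12): d=(-6,4) inclusive
  edge (0, 12)→(6, 0): d=(6,-12) inclusive
  edge (6, 0)→(6, 8): d=(0,8) inclusive
    (2,1)@(5, 3): e=[34,6,8] → █
    (3,1)@(7, 3): e=[26,30,-8] → ·
    (2,2)@(5, 5): e=[22,18,8] → █
    (3,2)@(7, 5): e=[14,42,-8] → ·
    (1,3)@(3, 7): e=[18,6,24] → █
    (3,3)@(7, 7): e=[2,54,-8] → ·
    (1,4)@(3, 9): e=[6,18,24] → █
    (2,4)@(5, 9): e=[-2,42,8] → ·
    (0,5)@(1, 11): e=[2,6,40] → █
    (1,5)@(3, 11): e=[-6,30,24] → ·
  covered (6 px):
    · · · ·
    · · █ ·
    · · █ ·
    · █ █ ·
    · █ · ·
    █ · · ·

Answer: 6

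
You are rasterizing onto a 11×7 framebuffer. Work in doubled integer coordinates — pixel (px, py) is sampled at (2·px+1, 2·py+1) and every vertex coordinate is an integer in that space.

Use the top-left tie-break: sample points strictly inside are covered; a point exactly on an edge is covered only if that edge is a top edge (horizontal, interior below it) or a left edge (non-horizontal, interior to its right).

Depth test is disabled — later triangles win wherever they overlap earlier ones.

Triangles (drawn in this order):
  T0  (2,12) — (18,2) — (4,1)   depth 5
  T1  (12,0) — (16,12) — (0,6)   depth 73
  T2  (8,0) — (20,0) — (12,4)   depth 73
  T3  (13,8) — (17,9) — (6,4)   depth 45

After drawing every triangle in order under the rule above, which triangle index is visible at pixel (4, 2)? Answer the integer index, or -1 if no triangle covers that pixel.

T0:
  2·area = 156  (B↔C swapped to make it positive)
  edge (2, 12)→(4, 1): d=(2,-11) top-left  bias=+0
  edge (4, 1)→(18, 2): d=(14,1) right/bottom  bias=-1
  edge (18, 2)→(2, 12): d=(-16,10) right/bottom  bias=-1
    (2,1)@(5, 3): e=[15,27,114] → █
    (3,1)@(7, 3): e=[37,25,94] → █
    (4,1)@(9, 3): e=[59,23,74] → █
    (5,1)@(11, 3): e=[81,21,54] → █
    (6,1)@(13, 3): e=[103,19,34] → █
    (7,1)@(15, 3): e=[125,17,14] → █
    (8,1)@(17, 3): e=[147,15,-6] → ·
    (2,2)@(5, 5): e=[19,55,82] → █
    (7,2)@(15, 5): e=[129,45,-18] → ·
    (1,3)@(3, 7): e=[1,85,70] → █
    (5,3)@(11, 7): e=[89,77,-10] → ·
    (6,3)@(13, 7): e=[111,75,-30] → ·
  covered (18 px):
    · · · · · · · · · · ·
    · · █ █ █ █ █ █ · · ·
    · · █ █ █ █ █ · · · ·
    · █ █ █ █ · · · · · ·
    · █ █ · · · · · · · ·
    · █ · · · · · · · · ·
    · · · · · · · · · · ·
T1:
  2·area = 168
  edge (12, 0)→(16, 12): d=(4,12) right/bottom  bias=-1
  edge (16, 12)→(0, 6): d=(-16,-6) top-left  bias=+0
  edge (0, 6)→(12, 0): d=(12,-6) top-left  bias=+0
    (5,0)@(11, 1): e=[16,146,6] → █
    (6,0)@(13, 1): e=[-8,158,18] → ·
    (3,1)@(7, 3): e=[72,90,6] → █
    (4,1)@(9, 3): e=[48,102,18] → █
    (6,1)@(13, 3): e=[0,126,42] → ·  [on edge]
    (1,2)@(3, 5): e=[128,34,6] → █
    (2,2)@(5, 5): e=[104,46,18] → █
    (6,2)@(13, 5): e=[8,94,66] → █
    (7,2)@(15, 5): e=[-16,106,78] → ·
    (1,3)@(3, 7): e=[136,2,30] → █
    (7,3)@(15, 7): e=[-8,74,102] → ·
    (1,4)@(3, 9): e=[144,-30,54] → ·
    (7,4)@(15, 9): e=[0,42,126] → ·  [on edge]
  covered (20 px):
    · · · · · █ · · · · ·
    · · · █ █ █ · · · · ·
    · █ █ █ █ █ █ · · · ·
    · █ █ █ █ █ █ · · · ·
    · · · · █ █ █ · · · ·
    · · · · · · · █ · · ·
    · · · · · · · · · · ·
T2:
  2·area = 48
  edge (8, 0)→(20, 0): d=(12,0) top-left  bias=+0
  edge (20, 0)→(12, 4): d=(-8,4) right/bottom  bias=-1
  edge (12, 4)→(8, 0): d=(-4,-4) top-left  bias=+0
    (4,0)@(9, 1): e=[12,36,0] → █  [on edge]
    (5,0)@(11, 1): e=[12,28,8] → █
    (6,0)@(13, 1): e=[12,20,16] → █
    (7,0)@(15, 1): e=[12,12,24] → █
    (8,0)@(17, 1): e=[12,4,32] → █
    (9,0)@(19, 1): e=[12,-4,40] → ·
    (4,1)@(9, 3): e=[36,20,-8] → ·
    (5,1)@(11, 3): e=[36,12,0] → █  [on edge]
    (7,1)@(15, 3): e=[36,-4,16] → ·
    (8,1)@(17, 3): e=[36,-12,24] → ·
    (5,2)@(11, 5): e=[60,-4,-8] → ·
    (6,2)@(13, 5): e=[60,-12,0] → ·  [on edge]
    (7,3)@(15, 7): e=[84,-36,0] → ·  [on edge]
    (8,4)@(17, 9): e=[108,-60,0] → ·  [on edge]
    (9,5)@(19, 11): e=[132,-84,0] → ·  [on edge]
    (10,6)@(21, 13): e=[156,-108,0] → ·  [on edge]
  covered (7 px):
    · · · · █ █ █ █ █ · ·
    · · · · · █ █ · · · ·
    · · · · · · · · · · ·
    · · · · · · · · · · ·
    · · · · · · · · · · ·
    · · · · · · · · · · ·
    · · · · · · · · · · ·
T3:
  2·area = 9  (B↔C swapped to make it positive)
  edge (13, 8)→(6, 4): d=(-7,-4) top-left  bias=+0
  edge (6, 4)→(17, 9): d=(11,5) right/bottom  bias=-1
  edge (17, 9)→(13, 8): d=(-4,-1) top-left  bias=+0
    (0,2)@(1, 5): e=[-27,36,0] → ·  [on edge]
    (4,3)@(9, 7): e=[-9,18,0] → ·  [on edge]
    (8,4)@(17, 9): e=[9,0,0] → ·  [on edge]
  covered (0 px):
    · · · · · · · · · · ·
    · · · · · · · · · · ·
    · · · · · · · · · · ·
    · · · · · · · · · · ·
    · · · · · · · · · · ·
    · · · · · · · · · · ·
    · · · · · · · · · · ·

Z-buffer (winner per pixel, '.' = empty):
  . . . . 2 2 2 2 2 . .
  . . 0 1 1 2 2 0 . . .
  . 1 1 1 1 1 1 . . . .
  . 1 1 1 1 1 1 . . . .
  . 0 0 . 1 1 1 . . . .
  . 0 . . . . . 1 . . .
  . . . . . . . . . . .

Final: 1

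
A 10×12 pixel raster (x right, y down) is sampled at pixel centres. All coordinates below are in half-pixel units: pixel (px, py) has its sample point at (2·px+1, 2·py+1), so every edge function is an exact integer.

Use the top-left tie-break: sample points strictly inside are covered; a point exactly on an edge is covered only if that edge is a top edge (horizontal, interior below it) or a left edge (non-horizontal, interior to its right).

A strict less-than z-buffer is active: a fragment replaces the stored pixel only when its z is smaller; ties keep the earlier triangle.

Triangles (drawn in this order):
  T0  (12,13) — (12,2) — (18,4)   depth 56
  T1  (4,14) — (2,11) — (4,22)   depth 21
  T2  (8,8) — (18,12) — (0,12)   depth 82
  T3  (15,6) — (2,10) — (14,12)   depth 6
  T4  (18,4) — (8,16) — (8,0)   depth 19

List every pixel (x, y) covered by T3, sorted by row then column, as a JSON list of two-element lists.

T0:
  2·area = 66
  edge (12, 13)→(12, 2): d=(0,-11) top-left  bias=+0
  edge (12, 2)→(18, 4): d=(6,2) right/bottom  bias=-1
  edge (18, 4)→(12, 13): d=(-6,9) right/bottom  bias=-1
    (4,0)@(9, 1): e=[-33,0,99] → ·  [on edge]
    (6,1)@(13, 3): e=[11,4,51] → █
    (7,1)@(15, 3): e=[33,0,33] → ·  [on edge]
    (6,2)@(13, 5): e=[11,16,39] → █
    (7,2)@(15, 5): e=[33,12,21] → █
    (8,2)@(17, 5): e=[55,8,3] → █
    (9,2)@(19, 5): e=[77,4,-15] → ·
    (6,3)@(13, 7): e=[11,28,27] → █
    (8,3)@(17, 7): e=[55,20,-9] → ·
    (6,4)@(13, 9): e=[11,40,15] → █
    (7,4)@(15, 9): e=[33,36,-3] → ·
    (6,5)@(13, 11): e=[11,52,3] → █
  covered (8 px):
    · · · · · · · · · ·
    · · · · · · █ · · ·
    · · · · · · █ █ █ ·
    · · · · · · █ █ · ·
    · · · · · · █ · · ·
    · · · · · · █ · · ·
    · · · · · · · · · ·
    · · · · · · · · · ·
    · · · · · · · · · ·
    · · · · · · · · · ·
    · · · · · · · · · ·
    · · · · · · · · · ·
T1:
  2·area = 16  (B↔C swapped to make it positive)
  edge (4, 14)→(4, 22): d=(0,8) right/bottom  bias=-1
  edge (4, 22)→(2, 11): d=(-2,-11) top-left  bias=+0
  edge (2, 11)→(4, 14): d=(2,3) right/bottom  bias=-1
    (1,6)@(3, 13): e=[8,7,1] → █
    (2,6)@(5, 13): e=[-8,29,-5] → ·
    (1,7)@(3, 15): e=[8,3,5] → █
    (2,7)@(5, 15): e=[-8,25,-1] → ·
    (1,8)@(3, 17): e=[8,-1,9] → ·
  covered (2 px):
    · · · · · · · · · ·
    · · · · · · · · · ·
    · · · · · · · · · ·
    · · · · · · · · · ·
    · · · · · · · · · ·
    · · · · · · · · · ·
    · █ · · · · · · · ·
    · █ · · · · · · · ·
    · · · · · · · · · ·
    · · · · · · · · · ·
    · · · · · · · · · ·
    · · · · · · · · · ·
T2:
  2·area = 72
  edge (8, 8)→(18, 12): d=(10,4) right/bottom  bias=-1
  edge (18, 12)→(0, 12): d=(-18,0) right/bottom  bias=-1
  edge (0, 12)→(8, 8): d=(8,-4) top-left  bias=+0
    (3,4)@(7, 9): e=[14,54,4] → █
    (4,4)@(9, 9): e=[6,54,12] → █
    (5,4)@(11, 9): e=[-2,54,20] → ·
    (1,5)@(3, 11): e=[50,18,4] → █
    (2,5)@(5, 11): e=[42,18,12] → █
    (5,5)@(11, 11): e=[18,18,36] → █
    (6,5)@(13, 11): e=[10,18,44] → █
    (7,5)@(15, 11): e=[2,18,52] → █
    (8,5)@(17, 11): e=[-6,18,60] → ·
    (1,6)@(3, 13): e=[70,-18,20] → ·
    (2,6)@(5, 13): e=[62,-18,28] → ·
    (3,6)@(7, 13): e=[54,-18,36] → ·
  covered (9 px):
    · · · · · · · · · ·
    · · · · · · · · · ·
    · · · · · · · · · ·
    · · · · · · · · · ·
    · · · █ █ · · · · ·
    · █ █ █ █ █ █ █ · ·
    · · · · · · · · · ·
    · · · · · · · · · ·
    · · · · · · · · · ·
    · · · · · · · · · ·
    · · · · · · · · · ·
    · · · · · · · · · ·
T3:
  2·area = 74  (B↔C swapped to make it positive)
  edge (15, 6)→(14, 12): d=(-1,6) right/bottom  bias=-1
  edge (14, 12)→(2, 10): d=(-12,-2) top-left  bias=+0
  edge (2, 10)→(15, 6): d=(13,-4) top-left  bias=+0
    (6,3)@(13, 7): e=[11,58,5] → █
    (7,3)@(15, 7): e=[-1,62,13] → ·
    (3,4)@(7, 9): e=[45,22,7] → █
    (4,4)@(9, 9): e=[33,26,15] → █
    (5,4)@(11, 9): e=[21,30,23] → █
    (7,4)@(15, 9): e=[-3,38,39] → ·
    (3,5)@(7, 11): e=[43,-2,33] → ·
    (4,5)@(9, 11): e=[31,2,41] → █
    (7,5)@(15, 11): e=[-5,14,65] → ·
    (4,6)@(9, 13): e=[29,-22,67] → ·
    (5,6)@(11, 13): e=[17,-18,75] → ·
    (6,6)@(13, 13): e=[5,-14,83] → ·
  covered (8 px):
    · · · · · · · · · ·
    · · · · · · · · · ·
    · · · · · · · · · ·
    · · · · · · █ · · ·
    · · · █ █ █ █ · · ·
    · · · · █ █ █ · · ·
    · · · · · · · · · ·
    · · · · · · · · · ·
    · · · · · · · · · ·
    · · · · · · · · · ·
    · · · · · · · · · ·
    · · · · · · · · · ·
T4:
  2·area = 160
  edge (18, 4)→(8, 16): d=(-10,12) right/bottom  bias=-1
  edge (8, 16)→(8, 0): d=(0,-16) top-left  bias=+0
  edge (8, 0)→(18, 4): d=(10,4) right/bottom  bias=-1
    (4,0)@(9, 1): e=[138,16,6] → █
    (5,0)@(11, 1): e=[114,48,-2] → ·
    (4,1)@(9, 3): e=[118,16,26] → █
    (5,1)@(11, 3): e=[94,48,18] → █
    (6,1)@(13, 3): e=[70,80,10] → █
    (7,1)@(15, 3): e=[46,112,2] → █
    (8,1)@(17, 3): e=[22,144,-6] → ·
    (4,2)@(9, 5): e=[98,16,46] → █
    (8,2)@(17, 5): e=[2,144,14] → █
    (9,2)@(19, 5): e=[-22,176,6] → ·
    (4,3)@(9, 7): e=[78,16,66] → █
    (8,3)@(17, 7): e=[-18,144,34] → ·
  covered (20 px):
    · · · · █ · · · · ·
    · · · · █ █ █ █ · ·
    · · · · █ █ █ █ █ ·
    · · · · █ █ █ █ · ·
    · · · · █ █ █ · · ·
    · · · · █ █ · · · ·
    · · · · █ · · · · ·
    · · · · · · · · · ·
    · · · · · · · · · ·
    · · · · · · · · · ·
    · · · · · · · · · ·
    · · · · · · · · · ·

Answer: [[6,3],[3,4],[4,4],[5,4],[6,4],[4,5],[5,5],[6,5]]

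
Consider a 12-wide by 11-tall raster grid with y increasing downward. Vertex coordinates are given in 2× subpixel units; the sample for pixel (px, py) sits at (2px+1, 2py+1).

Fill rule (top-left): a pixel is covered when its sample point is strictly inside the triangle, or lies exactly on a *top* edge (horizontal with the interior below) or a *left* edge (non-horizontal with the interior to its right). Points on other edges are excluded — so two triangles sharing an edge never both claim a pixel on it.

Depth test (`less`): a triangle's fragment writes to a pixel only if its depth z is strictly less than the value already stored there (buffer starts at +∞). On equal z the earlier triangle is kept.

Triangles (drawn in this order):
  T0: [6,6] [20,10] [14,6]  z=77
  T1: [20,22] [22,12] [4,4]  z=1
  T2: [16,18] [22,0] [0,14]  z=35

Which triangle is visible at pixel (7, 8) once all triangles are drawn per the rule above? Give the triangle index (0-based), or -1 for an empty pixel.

T0:
  2·area = 32  (B↔C swapped to make it positive)
  edge (6, 6)→(14, 6): d=(8,0) top-left  bias=+0
  edge (14, 6)→(20, 10): d=(6,4) right/bottom  bias=-1
  edge (20, 10)→(6, 6): d=(-14,-4) top-left  bias=+0
    (5,3)@(11, 7): e=[8,18,6] → #
    (6,3)@(13, 7): e=[8,10,14] → #
    (7,3)@(15, 7): e=[8,2,22] → #
    (8,3)@(17, 7): e=[8,-6,30] → ·
    (5,4)@(11, 9): e=[24,30,-22] → ·
    (6,4)@(13, 9): e=[24,22,-14] → ·
    (7,4)@(15, 9): e=[24,14,-6] → ·
    (8,4)@(17, 9): e=[24,6,2] → #
    (9,4)@(19, 9): e=[24,-2,10] → ·
    (8,5)@(17, 11): e=[40,18,-26] → ·
  covered (4 px):
    · · · · · · · · · · · ·
    · · · · · · · · · · · ·
    · · · · · · · · · · · ·
    · · · · · # # # · · · ·
    · · · · · · · · # · · ·
    · · · · · · · · · · · ·
    · · · · · · · · · · · ·
    · · · · · · · · · · · ·
    · · · · · · · · · · · ·
    · · · · · · · · · · · ·
    · · · · · · · · · · · ·
T1:
  2·area = 196  (B↔C swapped to make it positive)
  edge (20, 22)→(4, 4): d=(-16,-18) top-left  bias=+0
  edge (4, 4)→(22, 12): d=(18,8) right/bottom  bias=-1
  edge (22, 12)→(20, 22): d=(-2,10) right/bottom  bias=-1
    (2,2)@(5, 5): e=[2,10,184] → #
    (3,2)@(7, 5): e=[38,-6,164] → ·
    (2,3)@(5, 7): e=[-30,46,180] → ·
    (3,3)@(7, 7): e=[6,30,160] → #
    (4,3)@(9, 7): e=[42,14,140] → #
    (5,3)@(11, 7): e=[78,-2,120] → ·
    (11,3)@(23, 7): e=[294,-98,0] → ·  [on edge]
    (3,4)@(7, 9): e=[-26,66,156] → ·
    (4,4)@(9, 9): e=[10,50,136] → #
    (5,4)@(11, 9): e=[46,34,116] → #
    (6,4)@(13, 9): e=[82,18,96] → #
    (7,4)@(15, 9): e=[118,2,76] → #
    (10,8)@(21, 17): e=[98,98,0] → ·  [on edge]
  covered (24 px):
    · · · · · · · · · · · ·
    · · · · · · · · · · · ·
    · · # · · · · · · · · ·
    · · · # # · · · · · · ·
    · · · · # # # # · · · ·
    · · · · · # # # # # · ·
    · · · · · · # # # # # ·
    · · · · · · · # # # # ·
    · · · · · · · · # # · ·
    · · · · · · · · · # · ·
    · · · · · · · · · · · ·
T2:
  2·area = 312  (B↔C swapped to make it positive)
  edge (16, 18)→(0, 14): d=(-16,-4) top-left  bias=+0
  edge (0, 14)→(22, 0): d=(22,-14) top-left  bias=+0
  edge (22, 0)→(16, 18): d=(-6,18) right/bottom  bias=-1
    (10,0)@(21, 1): e=[292,8,12] → #
    (11,0)@(23, 1): e=[300,36,-24] → ·
    (9,1)@(19, 3): e=[252,24,36] → #
    (10,1)@(21, 3): e=[260,52,0] → ·  [on edge]
    (7,2)@(15, 5): e=[204,12,96] → #
    (8,2)@(17, 5): e=[212,40,60] → #
    (10,2)@(21, 5): e=[228,96,-12] → ·
    (5,3)@(11, 7): e=[156,0,156] → #  [on edge]
    (6,3)@(13, 7): e=[164,28,120] → #
    (10,3)@(21, 7): e=[196,140,-24] → ·
    (4,4)@(9, 9): e=[116,16,180] → #
    (9,4)@(19, 9): e=[156,156,0] → ·  [on edge]
    (8,7)@(17, 15): e=[52,260,0] → ·  [on edge]
    (7,10)@(15, 21): e=[-52,364,0] → ·  [on edge]
  covered (38 px):
    · · · · · · · · · · # ·
    · · · · · · · · · # · ·
    · · · · · · · # # # · ·
    · · · · · # # # # # · ·
    · · · · # # # # # · · ·
    · · # # # # # # # · · ·
    · # # # # # # # # · · ·
    · · # # # # # # · · · ·
    · · · · · · # # · · · ·
    · · · · · · · · · · · ·
    · · · · · · · · · · · ·

Z-buffer (winner per pixel, '.' = empty):
  . . . . . . . . . . 2 .
  . . . . . . . . . 2 . .
  . . 1 . . . . 2 2 2 . .
  . . . 1 1 2 2 2 2 2 . .
  . . . . 1 1 1 1 2 . . .
  . . 2 2 2 1 1 1 1 1 . .
  . 2 2 2 2 2 1 1 1 1 1 .
  . . 2 2 2 2 2 1 1 1 1 .
  . . . . . . 2 2 1 1 . .
  . . . . . . . . . 1 . .
  . . . . . . . . . . . .

Answer: 2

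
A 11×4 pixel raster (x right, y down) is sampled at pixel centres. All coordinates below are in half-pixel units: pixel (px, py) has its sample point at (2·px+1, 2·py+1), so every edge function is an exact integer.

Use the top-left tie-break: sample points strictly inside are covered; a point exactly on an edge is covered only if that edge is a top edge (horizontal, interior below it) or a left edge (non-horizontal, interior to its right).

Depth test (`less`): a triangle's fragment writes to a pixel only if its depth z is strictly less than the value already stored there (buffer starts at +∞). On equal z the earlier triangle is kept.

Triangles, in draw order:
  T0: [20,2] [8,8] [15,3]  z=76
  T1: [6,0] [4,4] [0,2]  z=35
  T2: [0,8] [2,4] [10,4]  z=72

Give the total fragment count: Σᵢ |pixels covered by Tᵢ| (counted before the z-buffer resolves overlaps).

T0:
  2·area = 18
  edge (20, 2)→(8, 8): d=(-12,6) right/bottom  bias=-1
  edge (8, 8)→(15, 3): d=(7,-5) top-left  bias=+0
  edge (15, 3)→(20, 2): d=(5,-1) top-left  bias=+0
    (7,1)@(15, 3): e=[18,0,0] → X  [on edge]
    (8,1)@(17, 3): e=[6,10,2] → X
    (9,1)@(19, 3): e=[-6,20,4] → .
    (2,2)@(5, 5): e=[54,-36,0] → .  [on edge]
    (6,2)@(13, 5): e=[6,4,8] → X
    (7,2)@(15, 5): e=[-6,14,10] → .
    (8,2)@(17, 5): e=[-18,24,12] → .
    (6,3)@(13, 7): e=[-18,18,18] → .
  covered (3 px):
    . . . . . . . . . . .
    . . . . . . . X X . .
    . . . . . . X . . . .
    . . . . . . . . . . .
T1:
  2·area = 20
  edge (6, 0)→(4, 4): d=(-2,4) right/bottom  bias=-1
  edge (4, 4)→(0, 2): d=(-4,-2) top-left  bias=+0
  edge (0, 2)→(6, 0): d=(6,-2) top-left  bias=+0
    (1,0)@(3, 1): e=[10,10,0] → X  [on edge]
    (2,0)@(5, 1): e=[2,14,4] → X
    (3,0)@(7, 1): e=[-6,18,8] → .
    (1,1)@(3, 3): e=[6,2,12] → X
    (2,1)@(5, 3): e=[-2,6,16] → .
    (1,2)@(3, 5): e=[2,-6,24] → .
  covered (3 px):
    . X X . . . . . . . .
    . X . . . . . . . . .
    . . . . . . . . . . .
    . . . . . . . . . . .
T2:
  2·area = 32
  edge (0, 8)→(2, 4): d=(2,-4) top-left  bias=+0
  edge (2, 4)→(10, 4): d=(8,0) top-left  bias=+0
  edge (10, 4)→(0, 8): d=(-10,4) right/bottom  bias=-1
    (1,2)@(3, 5): e=[6,8,18] → X
    (2,2)@(5, 5): e=[14,8,10] → X
    (3,2)@(7, 5): e=[22,8,2] → X
    (4,2)@(9, 5): e=[30,8,-6] → .
    (0,3)@(1, 7): e=[2,24,6] → X
    (1,3)@(3, 7): e=[10,24,-2] → .
    (2,3)@(5, 7): e=[18,24,-10] → .
    (3,3)@(7, 7): e=[26,24,-18] → .
  covered (4 px):
    . . . . . . . . . . .
    . . . . . . . . . . .
    . X X X . . . . . . .
    X . . . . . . . . . .

Answer: 10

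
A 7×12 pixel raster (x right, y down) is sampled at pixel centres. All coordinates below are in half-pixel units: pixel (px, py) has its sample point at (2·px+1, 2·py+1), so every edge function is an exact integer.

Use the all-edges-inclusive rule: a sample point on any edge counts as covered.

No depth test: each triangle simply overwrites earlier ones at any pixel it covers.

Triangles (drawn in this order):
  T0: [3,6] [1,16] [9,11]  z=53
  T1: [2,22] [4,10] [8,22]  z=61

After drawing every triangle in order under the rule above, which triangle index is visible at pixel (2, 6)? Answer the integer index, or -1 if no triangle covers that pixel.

T0:
  2·area = 70  (B↔C swapped to make it positive)
  edge (3, 6)→(9, 11): d=(6,5) inclusive
  edge (9, 11)→(1, 16): d=(-8,5) inclusive
  edge (1, 16)→(3, 6): d=(2,-10) inclusive
    (1,3)@(3, 7): e=[6,62,2] → █
    (2,3)@(5, 7): e=[-4,52,22] → ·
    (1,4)@(3, 9): e=[18,46,6] → █
    (2,4)@(5, 9): e=[8,36,26] → █
    (3,4)@(7, 9): e=[-2,26,46] → ·
    (1,5)@(3, 11): e=[30,30,10] → █
    (3,5)@(7, 11): e=[10,10,50] → █
    (4,5)@(9, 11): e=[0,0,70] → █  [on edge]
    (5,5)@(11, 11): e=[-10,-10,90] → ·
    (1,6)@(3, 13): e=[42,14,14] → █
    (3,6)@(7, 13): e=[22,-6,54] → ·
    (4,6)@(9, 13): e=[12,-16,74] → ·
  covered (9 px):
    · · · · · · ·
    · · · · · · ·
    · · · · · · ·
    · █ · · · · ·
    · █ █ · · · ·
    · █ █ █ █ · ·
    · █ █ · · · ·
    · · · · · · ·
    · · · · · · ·
    · · · · · · ·
    · · · · · · ·
    · · · · · · ·
T1:
  2·area = 72
  edge (2, 22)→(4, 10): d=(2,-12) inclusive
  edge (4, 10)→(8, 22): d=(4,12) inclusive
  edge (8, 22)→(2, 22): d=(-6,0) inclusive
    (0,0)@(1, 1): e=[-54,0,126] → ·  [on edge]
    (1,3)@(3, 7): e=[-18,0,90] → ·  [on edge]
    (2,6)@(5, 13): e=[18,0,54] → █  [on edge]
    (3,6)@(7, 13): e=[42,-24,54] → ·
    (2,7)@(5, 15): e=[22,8,42] → █
    (3,7)@(7, 15): e=[46,-16,42] → ·
    (1,8)@(3, 17): e=[2,40,30] → █
    (3,8)@(7, 17): e=[50,-8,30] → ·
    (1,9)@(3, 19): e=[6,48,18] → █
    (3,9)@(7, 19): e=[54,0,18] → █  [on edge]
    (4,9)@(9, 19): e=[78,-24,18] → ·
    (1,10)@(3, 21): e=[10,56,6] → █
  covered (10 px):
    · · · · · · ·
    · · · · · · ·
    · · · · · · ·
    · · · · · · ·
    · · · · · · ·
    · · · · · · ·
    · · █ · · · ·
    · · █ · · · ·
    · █ █ · · · ·
    · █ █ █ · · ·
    · █ █ █ · · ·
    · · · · · · ·

Z-buffer (winner per pixel, '.' = empty):
  . . . . . . .
  . . . . . . .
  . . . . . . .
  . 0 . . . . .
  . 0 0 . . . .
  . 0 0 0 0 . .
  . 0 1 . . . .
  . . 1 . . . .
  . 1 1 . . . .
  . 1 1 1 . . .
  . 1 1 1 . . .
  . . . . . . .

Final: 1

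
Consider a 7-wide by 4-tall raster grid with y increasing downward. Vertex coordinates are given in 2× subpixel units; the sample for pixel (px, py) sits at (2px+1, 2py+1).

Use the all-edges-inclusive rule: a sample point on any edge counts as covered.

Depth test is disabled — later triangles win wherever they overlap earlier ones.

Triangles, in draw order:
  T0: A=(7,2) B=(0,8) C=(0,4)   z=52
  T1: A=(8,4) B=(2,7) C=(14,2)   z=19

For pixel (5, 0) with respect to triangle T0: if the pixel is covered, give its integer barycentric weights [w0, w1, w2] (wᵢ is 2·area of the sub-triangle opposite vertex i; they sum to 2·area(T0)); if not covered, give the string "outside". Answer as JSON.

T0:
  2·area = 28
  edge (7, 2)→(0, 8): d=(-7,6) inclusive
  edge (0, 8)→(0, 4): d=(0,-4) inclusive
  edge (0, 4)→(7, 2): d=(7,-2) inclusive
    (2,1)@(5, 3): e=[5,20,3] → X
    (3,1)@(7, 3): e=[-7,28,7] → .
    (0,2)@(1, 5): e=[15,4,9] → X
    (1,2)@(3, 5): e=[3,12,13] → X
    (2,2)@(5, 5): e=[-9,20,17] → .
    (0,3)@(1, 7): e=[1,4,23] → X
    (1,3)@(3, 7): e=[-11,12,27] → .
  covered (4 px):
    . . . . . . .
    . . X . . . .
    X X . . . . .
    X . . . . . .
T1:
  2·area = 6  (B↔C swapped to make it positive)
  edge (8, 4)→(14, 2): d=(6,-2) inclusive
  edge (14, 2)→(2, 7): d=(-12,5) inclusive
  edge (2, 7)→(8, 4): d=(6,-3) inclusive
    (5,1)@(11, 3): e=[0,3,3] → X  [on edge]
    (6,1)@(13, 3): e=[4,-7,9] → .
    (2,2)@(5, 5): e=[0,9,-3] → .  [on edge]
    (5,2)@(11, 5): e=[12,-21,15] → .
  covered (1 px):
    . . . . . . .
    . . . . . X .
    . . . . . . .
    . . . . . . .

Answer: "outside"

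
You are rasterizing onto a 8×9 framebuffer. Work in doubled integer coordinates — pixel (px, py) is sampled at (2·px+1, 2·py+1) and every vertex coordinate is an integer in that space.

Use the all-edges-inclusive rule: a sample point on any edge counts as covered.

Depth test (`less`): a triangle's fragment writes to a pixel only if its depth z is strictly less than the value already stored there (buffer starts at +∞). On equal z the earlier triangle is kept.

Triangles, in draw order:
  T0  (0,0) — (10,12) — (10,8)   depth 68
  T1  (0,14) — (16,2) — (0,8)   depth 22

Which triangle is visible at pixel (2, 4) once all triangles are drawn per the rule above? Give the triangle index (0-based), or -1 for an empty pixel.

T0:
  2·area = 40  (B↔C swapped to make it positive)
  edge (0, 0)→(10, 8): d=(10,8) inclusive
  edge (10, 8)→(10, 12): d=(0,4) inclusive
  edge (10, 12)→(0, 0): d=(-10,-12) inclusive
    (0,0)@(1, 1): e=[2,36,2] → X
    (1,0)@(3, 1): e=[-14,28,26] → .
    (0,1)@(1, 3): e=[22,36,-18] → .
    (1,1)@(3, 3): e=[6,28,6] → X
    (2,1)@(5, 3): e=[-10,20,30] → .
    (1,2)@(3, 5): e=[26,28,-14] → .
    (2,2)@(5, 5): e=[10,20,10] → X
    (3,2)@(7, 5): e=[-6,12,34] → .
    (2,3)@(5, 7): e=[30,20,-10] → .
    (3,3)@(7, 7): e=[14,12,14] → X
    (4,3)@(9, 7): e=[-2,4,38] → .
    (3,4)@(7, 9): e=[34,12,-6] → .
  covered (5 px):
    X . . . . . . .
    . X . . . . . .
    . . X . . . . .
    . . . X . . . .
    . . . . X . . .
    . . . . . . . .
    . . . . . . . .
    . . . . . . . .
    . . . . . . . .
T1:
  2·area = 96  (B↔C swapped to make it positive)
  edge (0, 14)→(0, 8): d=(0,-6) inclusive
  edge (0, 8)→(16, 2): d=(16,-6) inclusive
  edge (16, 2)→(0, 14): d=(-16,12) inclusive
    (4,2)@(9, 5): e=[54,6,36] → X
    (5,2)@(11, 5): e=[66,18,12] → X
    (6,2)@(13, 5): e=[78,30,-12] → .
    (1,3)@(3, 7): e=[18,2,76] → X
    (2,3)@(5, 7): e=[30,14,52] → X
    (3,3)@(7, 7): e=[42,26,28] → X
    (5,3)@(11, 7): e=[66,50,-20] → .
    (0,4)@(1, 9): e=[6,22,68] → X
    (3,4)@(7, 9): e=[42,58,-4] → .
    (4,4)@(9, 9): e=[54,70,-28] → .
    (0,5)@(1, 11): e=[6,54,36] → X
    (2,5)@(5, 11): e=[30,78,-12] → .
  covered (12 px):
    . . . . . . . .
    . . . . . . . .
    . . . . X X . .
    . X X X X . . .
    X X X . . . . .
    X X . . . . . .
    X . . . . . . .
    . . . . . . . .
    . . . . . . . .

Z-buffer (winner per pixel, '.' = empty):
  0 . . . . . . .
  . 0 . . . . . .
  . . 0 . 1 1 . .
  . 1 1 1 1 . . .
  1 1 1 . 0 . . .
  1 1 . . . . . .
  1 . . . . . . .
  . . . . . . . .
  . . . . . . . .

Final: 1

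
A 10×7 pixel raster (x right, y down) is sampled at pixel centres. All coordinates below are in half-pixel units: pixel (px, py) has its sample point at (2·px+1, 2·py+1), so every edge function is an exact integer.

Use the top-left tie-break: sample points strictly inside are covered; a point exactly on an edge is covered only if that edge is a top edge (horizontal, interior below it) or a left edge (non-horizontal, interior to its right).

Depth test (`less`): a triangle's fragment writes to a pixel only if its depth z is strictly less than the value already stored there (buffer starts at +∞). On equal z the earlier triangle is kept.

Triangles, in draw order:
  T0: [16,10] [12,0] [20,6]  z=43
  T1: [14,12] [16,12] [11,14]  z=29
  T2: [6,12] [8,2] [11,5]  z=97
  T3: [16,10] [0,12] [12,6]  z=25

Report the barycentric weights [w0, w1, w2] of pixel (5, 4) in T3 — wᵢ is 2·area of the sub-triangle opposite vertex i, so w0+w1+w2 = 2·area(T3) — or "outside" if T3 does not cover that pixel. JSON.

T0:
  2·area = 56
  edge (16, 10)→(12, 0): d=(-4,-10) top-left  bias=+0
  edge (12, 0)→(20, 6): d=(8,6) right/bottom  bias=-1
  edge (20, 6)→(16, 10): d=(-4,4) right/bottom  bias=-1
    (6,0)@(13, 1): e=[6,2,48] → X
    (7,0)@(15, 1): e=[26,-10,40] → .
    (6,1)@(13, 3): e=[-2,18,40] → .
    (7,1)@(15, 3): e=[18,6,32] → X
    (8,1)@(17, 3): e=[38,-6,24] → .
    (7,2)@(15, 5): e=[10,22,24] → X
    (8,2)@(17, 5): e=[30,10,16] → X
    (9,2)@(19, 5): e=[50,-2,8] → .
    (7,3)@(15, 7): e=[2,38,16] → X
    (9,3)@(19, 7): e=[42,14,0] → .  [on edge]
    (7,4)@(15, 9): e=[-6,54,8] → .
    (8,4)@(17, 9): e=[14,42,0] → .  [on edge]
    (7,5)@(15, 11): e=[-14,70,0] → .  [on edge]
    (6,6)@(13, 13): e=[-42,98,0] → .  [on edge]
  covered (6 px):
    . . . . . . X . . .
    . . . . . . . X . .
    . . . . . . . X X .
    . . . . . . . X X .
    . . . . . . . . . .
    . . . . . . . . . .
    . . . . . . . . . .
T1:
  2·area = 4
  edge (14, 12)→(16, 12): d=(2,0) top-left  bias=+0
  edge (16, 12)→(11, 14): d=(-5,2) right/bottom  bias=-1
  edge (11, 14)→(14, 12): d=(3,-2) top-left  bias=+0
    (6,6)@(13, 13): e=[2,1,1] → X
    (7,6)@(15, 13): e=[2,-3,5] → .
  covered (1 px):
    . . . . . . . . . .
    . . . . . . . . . .
    . . . . . . . . . .
    . . . . . . . . . .
    . . . . . . . . . .
    . . . . . . . . . .
    . . . . . . X . . .
T2:
  2·area = 36
  edge (6, 12)→(8, 2): d=(2,-10) top-left  bias=+0
  edge (8, 2)→(11, 5): d=(3,3) right/bottom  bias=-1
  edge (11, 5)→(6, 12): d=(-5,7) right/bottom  bias=-1
    (3,0)@(7, 1): e=[-12,0,48] → .  [on edge]
    (4,1)@(9, 3): e=[12,0,24] → .  [on edge]
    (4,2)@(9, 5): e=[16,6,14] → X
    (5,2)@(11, 5): e=[36,0,0] → .  [on edge]
    (3,3)@(7, 7): e=[0,18,18] → X  [on edge]
    (5,3)@(11, 7): e=[40,6,-10] → .
    (6,3)@(13, 7): e=[60,0,-24] → .  [on edge]
    (3,4)@(7, 9): e=[4,24,8] → X
    (4,4)@(9, 9): e=[24,18,-6] → .
    (7,4)@(15, 9): e=[84,0,-48] → .  [on edge]
    (3,5)@(7, 11): e=[8,30,-2] → .
    (8,5)@(17, 11): e=[108,0,-72] → .  [on edge]
    (9,6)@(19, 13): e=[132,0,-96] → .  [on edge]
  covered (4 px):
    . . . . . . . . . .
    . . . . . . . . . .
    . . . . X . . . . .
    . . . X X . . . . .
    . . . X . . . . . .
    . . . . . . . . . .
    . . . . . . . . . .
T3:
  2·area = 72
  edge (16, 10)→(0, 12): d=(-16,2) right/bottom  bias=-1
  edge (0, 12)→(12, 6): d=(12,-6) top-left  bias=+0
  edge (12, 6)→(16, 10): d=(4,4) right/bottom  bias=-1
    (3,0)@(7, 1): e=[162,-90,0] → .  [on edge]
    (4,1)@(9, 3): e=[126,-54,0] → .  [on edge]
    (5,2)@(11, 5): e=[90,-18,0] → .  [on edge]
    (5,3)@(11, 7): e=[58,6,8] → X
    (6,3)@(13, 7): e=[54,18,0] → .  [on edge]
    (3,4)@(7, 9): e=[34,6,32] → X
    (4,4)@(9, 9): e=[30,18,24] → X
    (6,4)@(13, 9): e=[22,42,8] → X
    (7,4)@(15, 9): e=[18,54,0] → .  [on edge]
    (1,5)@(3, 11): e=[10,6,56] → X
    (2,5)@(5, 11): e=[6,18,48] → X
    (4,5)@(9, 11): e=[-2,42,32] → .
    (8,5)@(17, 11): e=[-18,90,0] → .  [on edge]
    (9,6)@(19, 13): e=[-54,126,0] → .  [on edge]
  covered (8 px):
    . . . . . . . . . .
    . . . . . . . . . .
    . . . . . . . . . .
    . . . . . X . . . .
    . . . X X X X . . .
    . X X X . . . . . .
    . . . . . . . . . .

Result: [30,16,26]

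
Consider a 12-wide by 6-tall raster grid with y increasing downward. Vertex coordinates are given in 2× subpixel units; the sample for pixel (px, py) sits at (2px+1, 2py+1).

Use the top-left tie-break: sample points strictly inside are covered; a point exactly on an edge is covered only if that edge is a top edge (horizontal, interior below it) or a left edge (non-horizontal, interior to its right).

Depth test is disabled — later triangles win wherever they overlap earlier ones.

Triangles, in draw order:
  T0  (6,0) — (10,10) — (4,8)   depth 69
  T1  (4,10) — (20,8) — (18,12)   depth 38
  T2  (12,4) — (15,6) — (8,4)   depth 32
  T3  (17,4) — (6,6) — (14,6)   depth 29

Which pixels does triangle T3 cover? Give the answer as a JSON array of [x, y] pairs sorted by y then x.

T0:
  2·area = 52
  edge (6, 0)→(10, 10): d=(4,10) right/bottom  bias=-1
  edge (10, 10)→(4, 8): d=(-6,-2) top-left  bias=+0
  edge (4, 8)→(6, 0): d=(2,-8) top-left  bias=+0
    (3,1)@(7, 3): e=[2,36,14] → #
    (4,1)@(9, 3): e=[-18,40,30] → ·
    (2,2)@(5, 5): e=[30,20,2] → #
    (4,2)@(9, 5): e=[-10,28,34] → ·
    (0,3)@(1, 7): e=[78,0,-26] → ·  [on edge]
    (2,3)@(5, 7): e=[38,8,6] → #
    (4,3)@(9, 7): e=[-2,16,38] → ·
    (2,4)@(5, 9): e=[46,-4,10] → ·
    (3,4)@(7, 9): e=[26,0,26] → #  [on edge]
    (4,4)@(9, 9): e=[6,4,42] → #
    (5,4)@(11, 9): e=[-14,8,58] → ·
    (3,5)@(7, 11): e=[34,-12,30] → ·
    (6,5)@(13, 11): e=[-26,0,78] → ·  [on edge]
  covered (7 px):
    · · · · · · · · · · · ·
    · · · # · · · · · · · ·
    · · # # · · · · · · · ·
    · · # # · · · · · · · ·
    · · · # # · · · · · · ·
    · · · · · · · · · · · ·
T1:
  2·area = 60
  edge (4, 10)→(20, 8): d=(16,-2) top-left  bias=+0
  edge (20, 8)→(18, 12): d=(-2,4) right/bottom  bias=-1
  edge (18, 12)→(4, 10): d=(-14,-2) top-left  bias=+0
    (6,4)@(13, 9): e=[2,26,32] → #
    (7,4)@(15, 9): e=[6,18,36] → #
    (8,4)@(17, 9): e=[10,10,40] → #
    (9,4)@(19, 9): e=[14,2,44] → #
    (10,4)@(21, 9): e=[18,-6,48] → ·
    (5,5)@(11, 11): e=[30,30,0] → #  [on edge]
    (9,5)@(19, 11): e=[46,-2,16] → ·
  covered (8 px):
    · · · · · · · · · · · ·
    · · · · · · · · · · · ·
    · · · · · · · · · · · ·
    · · · · · · · · · · · ·
    · · · · · · # # # # · ·
    · · · · · # # # # · · ·
T2:
  2·area = 8
  edge (12, 4)→(15, 6): d=(3,2) right/bottom  bias=-1
  edge (15, 6)→(8, 4): d=(-7,-2) top-left  bias=+0
  edge (8, 4)→(12, 4): d=(4,0) top-left  bias=+0
    (6,2)@(13, 5): e=[1,3,4] → #
    (7,2)@(15, 5): e=[-3,7,4] → ·
    (6,3)@(13, 7): e=[7,-11,12] → ·
  covered (1 px):
    · · · · · · · · · · · ·
    · · · · · · · · · · · ·
    · · · · · · # · · · · ·
    · · · · · · · · · · · ·
    · · · · · · · · · · · ·
    · · · · · · · · · · · ·
T3:
  2·area = 16  (B↔C swapped to make it positive)
  edge (17, 4)→(14, 6): d=(-3,2) right/bottom  bias=-1
  edge (14, 6)→(6, 6): d=(-8,0) right/bottom  bias=-1
  edge (6, 6)→(17, 4): d=(11,-2) top-left  bias=+0
    (6,2)@(13, 5): e=[5,8,3] → #
    (7,2)@(15, 5): e=[1,8,7] → #
    (8,2)@(17, 5): e=[-3,8,11] → ·
    (6,3)@(13, 7): e=[-1,-8,25] → ·
    (7,3)@(15, 7): e=[-5,-8,29] → ·
  covered (2 px):
    · · · · · · · · · · · ·
    · · · · · · · · · · · ·
    · · · · · · # # · · · ·
    · · · · · · · · · · · ·
    · · · · · · · · · · · ·
    · · · · · · · · · · · ·

Final: [[6,2],[7,2]]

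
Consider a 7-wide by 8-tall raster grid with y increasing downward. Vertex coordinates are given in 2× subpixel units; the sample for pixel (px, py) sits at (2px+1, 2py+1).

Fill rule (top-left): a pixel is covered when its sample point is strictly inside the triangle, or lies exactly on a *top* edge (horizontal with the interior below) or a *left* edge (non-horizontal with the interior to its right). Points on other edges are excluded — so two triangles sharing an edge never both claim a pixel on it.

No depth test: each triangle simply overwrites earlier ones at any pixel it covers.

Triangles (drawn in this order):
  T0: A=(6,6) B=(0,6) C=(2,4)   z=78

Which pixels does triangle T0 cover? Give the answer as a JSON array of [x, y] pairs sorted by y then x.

T0:
  2·area = 12
  edge (6, 6)→(0, 6): d=(-6,0) right/bottom  bias=-1
  edge (0, 6)→(2, 4): d=(2,-2) top-left  bias=+0
  edge (2, 4)→(6, 6): d=(4,2) right/bottom  bias=-1
    (2,0)@(5, 1): e=[30,0,-18] → ·  [on edge]
    (1,1)@(3, 3): e=[18,0,-6] → ·  [on edge]
    (0,2)@(1, 5): e=[6,0,6] → █  [on edge]
    (1,2)@(3, 5): e=[6,4,2] → █
    (2,2)@(5, 5): e=[6,8,-2] → ·
    (0,3)@(1, 7): e=[-6,4,14] → ·
    (1,3)@(3, 7): e=[-6,8,10] → ·
  covered (2 px):
    · · · · · · ·
    · · · · · · ·
    █ █ · · · · ·
    · · · · · · ·
    · · · · · · ·
    · · · · · · ·
    · · · · · · ·
    · · · · · · ·

Answer: [[0,2],[1,2]]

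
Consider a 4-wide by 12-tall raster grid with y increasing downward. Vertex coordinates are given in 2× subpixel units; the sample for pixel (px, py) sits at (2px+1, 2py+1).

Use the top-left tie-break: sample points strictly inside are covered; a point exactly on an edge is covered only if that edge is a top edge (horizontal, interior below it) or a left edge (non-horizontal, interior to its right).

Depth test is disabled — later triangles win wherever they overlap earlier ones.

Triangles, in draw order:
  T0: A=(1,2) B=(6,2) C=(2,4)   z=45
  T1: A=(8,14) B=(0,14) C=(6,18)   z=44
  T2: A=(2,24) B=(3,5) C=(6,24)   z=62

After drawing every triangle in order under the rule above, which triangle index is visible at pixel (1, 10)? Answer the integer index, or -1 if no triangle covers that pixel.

T0:
  2·area = 10
  edge (1, 2)→(6, 2): d=(5,0) top-left  bias=+0
  edge (6, 2)→(2, 4): d=(-4,2) right/bottom  bias=-1
  edge (2, 4)→(1, 2): d=(-1,-2) top-left  bias=+0
    (1,1)@(3, 3): e=[5,2,3] → X
    (2,1)@(5, 3): e=[5,-2,7] → .
    (1,2)@(3, 5): e=[15,-6,1] → .
  covered (1 px):
    . . . .
    . X . .
    . . . .
    . . . .
    . . . .
    . . . .
    . . . .
    . . . .
    . . . .
    . . . .
    . . . .
    . . . .
T1:
  2·area = 32  (B↔C swapped to make it positive)
  edge (8, 14)→(6, 18): d=(-2,4) right/bottom  bias=-1
  edge (6, 18)→(0, 14): d=(-6,-4) top-left  bias=+0
  edge (0, 14)→(8, 14): d=(8,0) top-left  bias=+0
    (1,7)@(3, 15): e=[18,6,8] → X
    (2,7)@(5, 15): e=[10,14,8] → X
    (3,7)@(7, 15): e=[2,22,8] → X
    (1,8)@(3, 17): e=[14,-6,24] → .
    (2,8)@(5, 17): e=[6,2,24] → X
    (3,8)@(7, 17): e=[-2,10,24] → .
    (2,9)@(5, 19): e=[2,-10,40] → .
  covered (4 px):
    . . . .
    . . . .
    . . . .
    . . . .
    . . . .
    . . . .
    . . . .
    . X X X
    . . X .
    . . . .
    . . . .
    . . . .
T2:
  2·area = 76
  edge (2, 24)→(3, 5): d=(1,-19) top-left  bias=+0
  edge (3, 5)→(6, 24): d=(3,19) right/bottom  bias=-1
  edge (6, 24)→(2, 24): d=(-4,0) right/bottom  bias=-1
    (1,2)@(3, 5): e=[0,0,76] → .  [on edge]
    (1,3)@(3, 7): e=[2,6,68] → X
    (2,3)@(5, 7): e=[40,-32,68] → .
    (1,4)@(3, 9): e=[4,12,60] → X
    (2,4)@(5, 9): e=[42,-26,60] → .
    (1,5)@(3, 11): e=[6,18,52] → X
    (2,5)@(5, 11): e=[44,-20,52] → .
    (1,6)@(3, 13): e=[8,24,44] → X
    (2,6)@(5, 13): e=[46,-14,44] → .
    (1,7)@(3, 15): e=[10,30,36] → X
    (2,7)@(5, 15): e=[48,-8,36] → .
    (1,8)@(3, 17): e=[12,36,28] → X
  covered (12 px):
    . . . .
    . . . .
    . . . .
    . X . .
    . X . .
    . X . .
    . X . .
    . X . .
    . X . .
    . X X .
    . X X .
    . X X .

Z-buffer (winner per pixel, '.' = empty):
  . . . .
  . 0 . .
  . . . .
  . 2 . .
  . 2 . .
  . 2 . .
  . 2 . .
  . 2 1 1
  . 2 1 .
  . 2 2 .
  . 2 2 .
  . 2 2 .

Final: 2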